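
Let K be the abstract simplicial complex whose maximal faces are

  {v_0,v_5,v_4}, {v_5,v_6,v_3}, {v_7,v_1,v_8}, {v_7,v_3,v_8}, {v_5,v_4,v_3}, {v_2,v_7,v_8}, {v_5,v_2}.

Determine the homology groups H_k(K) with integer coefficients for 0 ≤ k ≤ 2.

We work with the vertex ordering v_0 < v_1 < v_2 < v_3 < v_4 < v_5 < v_6 < v_7 < v_8. The simplices of K, each written with vertices in increasing order, are:

  0-simplices (9): [v_0], [v_1], [v_2], [v_3], [v_4], [v_5], [v_6], [v_7], [v_8]
  1-simplices (15): (15 of them)
  2-simplices (6): [v_0,v_4,v_5], [v_1,v_7,v_8], [v_2,v_7,v_8], [v_3,v_4,v_5], [v_3,v_5,v_6], [v_3,v_7,v_8]

so the chain groups are C_0 ≅ Z^9, C_1 ≅ Z^15, C_2 ≅ Z^6.

∂_1: C_1 → C_0 maps an edge to its endpoints' difference, ∂[p,q] = q − p. For instance
  ∂[v_2,v_5] = [v_5] − [v_2].
As a 9×15 matrix over Z this has rank 8, with invariant factors (1,1,1,1,1,1,1,1).

The boundary map ∂_2: C_2 → C_1 maps a triangle to the signed sum of its edges. For instance
  ∂[v_0,v_4,v_5] = [v_4,v_5] − [v_0,v_5] + [v_0,v_4],
  ∂[v_3,v_5,v_6] = [v_5,v_6] − [v_3,v_6] + [v_3,v_5].
The resulting 15×6 matrix has rank 6, and its Smith normal form has invariant factors (1,1,1,1,1,1).

Reading off H_k = ker ∂_k / im ∂_{k+1}:

  H_0: rank C_0 − rank ∂_1 = 9 − 8 = 1, and the invariant factors of ∂_1 are all 1, so H_0 = Z.
  H_1: rank ker ∂_1 − rank ∂_2 = (15 − 8) − 6 = 1, and the invariant factors of ∂_2 are all 1, so H_1 = Z.
  H_2: rank ker ∂_2 − rank ∂_3 = (6 − 6) − 0 = 0, and there is no ∂_3, so H_2 = 0.

As a check, the Euler characteristic is 9 − 15 + 6 = 0, which agrees with 1 − 1 + 0 = 0.

H_0 ≅ Z,  H_1 ≅ Z,  H_2 = 0.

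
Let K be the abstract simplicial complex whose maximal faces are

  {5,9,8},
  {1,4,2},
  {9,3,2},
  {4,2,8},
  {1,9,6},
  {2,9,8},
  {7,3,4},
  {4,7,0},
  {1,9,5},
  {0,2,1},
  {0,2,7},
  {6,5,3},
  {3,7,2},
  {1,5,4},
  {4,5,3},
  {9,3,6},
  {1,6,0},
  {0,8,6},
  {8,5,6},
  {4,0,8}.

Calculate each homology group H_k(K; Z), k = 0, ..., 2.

H_0 = Z,  H_1 = Z ⊕ Z/2,  H_2 = 0.

Fix the vertex order 0 < 1 < 2 < 3 < 4 < 5 < 6 < 7 < 8 < 9 and write every simplex with vertices in increasing order. Then dim K = 2 and the simplices of K are:

  0-simplices (10): [0], [1], [2], [3], [4], [5], [6], [7], [8], [9]
  1-simplices (30): (30 of them)
  2-simplices (20): (20 of them)

Hence C_0 ≅ Z^10, C_1 ≅ Z^30, C_2 ≅ Z^20.

Boundary ∂_1: C_1 → C_0 sends each edge [p,q] (with p < q) to q − p. For instance
  ∂[5,8] = [8] − [5].
As a 10×30 matrix over Z this has rank 9, with invariant factors (1,1,1,1,1,1,1,1,1).

∂_2: C_2 → C_1 maps a triangle to the signed sum of its edges. For instance
  ∂[1,4,5] = [4,5] − [1,5] + [1,4],
  ∂[3,4,5] = [4,5] − [3,5] + [3,4].
The resulting 30×20 matrix has rank 20, and its Smith normal form has invariant factors (1,1,1,1,1,1,1,1,1,1,1,1,1,1,1,1,1,1,1,2).

From H_k ≅ ker(∂_k) / im(∂_{k+1}) we obtain:

  H_0: rank C_0 − rank ∂_1 = 10 − 9 = 1, and the invariant factors of ∂_1 are all 1, so H_0 ≅ Z.
  H_1: rank ker ∂_1 − rank ∂_2 = (30 − 9) − 20 = 1, and ∂_2 has invariant factor 2 > 1, so H_1 ≅ Z ⊕ Z/2.
  H_2: rank ker ∂_2 − rank ∂_3 = (20 − 20) − 0 = 0, and there is no ∂_3, so H_2 ≅ 0.

As a check, the Euler characteristic is 10 − 30 + 20 = 0, which agrees with 1 − 1 + 0 = 0.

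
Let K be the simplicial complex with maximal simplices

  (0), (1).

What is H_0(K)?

Take the total order 0 < 1 on the vertex set. Then K (dimension 0) consists of the simplices:

  0-simplices (2): [0], [1]

Hence C_0 ≅ Z^2.

Reading off H_k = ker ∂_k / im ∂_{k+1}:

  H_0: rank C_0 − rank ∂_1 = 2 − 0 = 2, and there is no ∂_1, so H_0 ≅ Z^2.

H_0 = Z^2.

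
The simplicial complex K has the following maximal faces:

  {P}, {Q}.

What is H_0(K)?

H_0 ≅ Z^2.

Order the vertices as P < Q. Listing each simplex with vertices in this order, K has dimension 0 with simplices:

  0-simplices (2): P, Q

so the chain groups are C_0 ≅ Z^2.

Reading off H_k = ker ∂_k / im ∂_{k+1}:

  H_0: rank C_0 − rank ∂_1 = 2 − 0 = 2, and there is no ∂_1, so H_0 = Z^2.

(K is a triangulation of a set of 2 points.)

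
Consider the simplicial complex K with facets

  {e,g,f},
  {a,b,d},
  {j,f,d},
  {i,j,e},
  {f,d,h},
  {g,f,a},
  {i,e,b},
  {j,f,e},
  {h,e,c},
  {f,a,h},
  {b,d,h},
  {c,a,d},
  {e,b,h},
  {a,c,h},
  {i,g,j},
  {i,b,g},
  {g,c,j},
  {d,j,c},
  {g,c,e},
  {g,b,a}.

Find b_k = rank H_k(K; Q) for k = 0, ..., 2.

b_0 = 1, b_1 = 1, b_2 = 0.

Take the total order a < b < c < d < e < f < g < h < i < j on the vertex set. Then K (dimension 2) consists of the simplices:

  0-simplices (10): a, b, c, d, e, f, g, h, i, j
  1-simplices (30): ab, ac, ad, af, ag, ah, bd, be, bg, bh, bi, cd, ce, cg, ch, cj, df, dh, dj, ef, eg, eh, ei, ej, fg, fh, fj, gi, gj, ij
  2-simplices (20): abd, abg, acd, ach, afg, afh, bdh, beh, bei, bgi, cdj, ceg, ceh, cgj, dfh, dfj, efg, efj, eij, gij

giving chain groups C_0 ≅ Z^10, C_1 ≅ Z^30, C_2 ≅ Z^20.

The boundary map ∂_1: C_1 → C_0 is given by ∂[p,q] = [q] − [p].
As a 10×30 matrix over Z this has rank 9, with invariant factors (1,1,1,1,1,1,1,1,1).

∂_2: C_2 → C_1 sends each 2-simplex [p,q,r] to [q,r] − [p,r] + [p,q]. For instance
  ∂gij = ij − gj + gi,
  ∂afh = fh − ah + af.
The resulting 30×20 matrix has rank 20, and its Smith normal form has invariant factors (1,1,1,1,1,1,1,1,1,1,1,1,1,1,1,1,1,1,1,2).

Computing H_k = (kernel of ∂_k) / (image of ∂_{k+1}):

  H_0: rank C_0 − rank ∂_1 = 10 − 9 = 1, and the invariant factors of ∂_1 are all 1, so H_0 = Z.
  H_1: rank ker ∂_1 − rank ∂_2 = (30 − 9) − 20 = 1, and ∂_2 has invariant factor 2 > 1, so H_1 = Z ⊕ Z_2.
  H_2: rank ker ∂_2 − rank ∂_3 = (20 − 20) − 0 = 0, and there is no ∂_3, so H_2 = 0.

Hence the Betti numbers are b_0 = 1, b_1 = 1, b_2 = 0.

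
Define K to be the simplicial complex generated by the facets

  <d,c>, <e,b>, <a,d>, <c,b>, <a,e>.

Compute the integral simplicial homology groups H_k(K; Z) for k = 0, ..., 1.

Fix the vertex order a < b < c < d < e and write every simplex with vertices in increasing order. Then dim K = 1 and the simplices of K are:

  0-simplices (5): a, b, c, d, e
  1-simplices (5): ad, ae, bc, be, cd

Hence C_0 ≅ Z^5, C_1 ≅ Z^5.

Boundary ∂_1: C_1 → C_0 maps an edge to its endpoints' difference, ∂[p,q] = q − p.
The 5×5 boundary matrix has rank 4 and Smith normal form diag(1,1,1,1).

Reading off H_k = ker ∂_k / im ∂_{k+1}:

  H_0: rank C_0 − rank ∂_1 = 5 − 4 = 1, and the invariant factors of ∂_1 are all 1, so H_0 = Z.
  H_1: rank ker ∂_1 − rank ∂_2 = (5 − 4) − 0 = 1, and there is no ∂_2, so H_1 = Z.

As a check, the Euler characteristic is 5 − 5 = 0, which agrees with 1 − 1 = 0.
(K is a triangulation of the circle S^1.)

H_0 = Z,  H_1 = Z.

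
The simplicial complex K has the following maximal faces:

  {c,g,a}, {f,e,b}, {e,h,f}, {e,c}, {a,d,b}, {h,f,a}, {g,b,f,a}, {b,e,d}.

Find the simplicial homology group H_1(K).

Take the total order a < b < c < d < e < f < g < h on the vertex set. Then K (dimension 3) consists of the simplices:

  0-simplices (8): a, b, c, d, e, f, g, h
  1-simplices (17): ab, ac, ad, af, ag, ah, bd, be, bf, bg, ce, cg, de, ef, eh, fg, fh
  2-simplices (10): abd, abf, abg, acg, afg, afh, bde, bef, bfg, efh
  3-simplices (1): abfg

Hence C_0 ≅ Z^8, C_1 ≅ Z^17, C_2 ≅ Z^10, C_3 ≅ Z^1.

Boundary ∂_1: C_1 → C_0 sends each edge [p,q] (with p < q) to q − p.
As a 8×17 matrix over Z this has rank 7, with invariant factors (1,1,1,1,1,1,1).

Boundary ∂_2: C_2 → C_1 sends each 2-simplex [p,q,r] to [q,r] − [p,r] + [p,q]. For instance
  ∂bfg = fg − bg + bf,
  ∂abd = bd − ad + ab.
The 17×10 boundary matrix has rank 9 and Smith normal form diag(1,1,1,1,1,1,1,1,1).

Boundary ∂_3: C_3 → C_2 sends each 3-simplex σ to the alternating sum Σ_i (−1)^i (σ with its i-th vertex removed). For instance
  ∂abfg = bfg − afg + abg − abf.
The 10×1 boundary matrix has rank 1 and Smith normal form diag(1).

From H_k ≅ ker(∂_k) / im(∂_{k+1}) we obtain:

  H_1: rank ker ∂_1 − rank ∂_2 = (17 − 7) − 9 = 1, and the invariant factors of ∂_2 are all 1, so H_1 ≅ Z.

H_1 = Z.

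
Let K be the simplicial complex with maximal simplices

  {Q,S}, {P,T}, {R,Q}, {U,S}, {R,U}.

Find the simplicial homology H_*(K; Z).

H_0 = Z^2,  H_1 = Z.

Order the vertices as P < Q < R < S < T < U. Listing each simplex with vertices in this order, K has dimension 1 with simplices:

  0-simplices (6): P, Q, R, S, T, U
  1-simplices (5): PT, QR, QS, RU, SU

so the chain groups are C_0 ≅ Z^6, C_1 ≅ Z^5.

Boundary ∂_1: C_1 → C_0 maps an edge to its endpoints' difference, ∂[p,q] = q − p.
The resulting 6×5 matrix has rank 4, and its Smith normal form has invariant factors (1,1,1,1).

Computing H_k = (kernel of ∂_k) / (image of ∂_{k+1}):

  H_0: rank C_0 − rank ∂_1 = 6 − 4 = 2, and the invariant factors of ∂_1 are all 1, so H_0 ≅ Z^2.
  H_1: rank ker ∂_1 − rank ∂_2 = (5 − 4) − 0 = 1, and there is no ∂_2, so H_1 ≅ Z.

As a check, the Euler characteristic is 6 − 5 = 1, which agrees with 2 − 1 = 1.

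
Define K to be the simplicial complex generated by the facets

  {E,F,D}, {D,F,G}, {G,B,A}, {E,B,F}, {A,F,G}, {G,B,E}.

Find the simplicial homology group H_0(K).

Fix the vertex order A < B < D < E < F < G and write every simplex with vertices in increasing order. Then dim K = 2 and the simplices of K are:

  0-simplices (6): A, B, D, E, F, G
  1-simplices (12): AB, AF, AG, BE, BF, BG, DE, DF, DG, EF, EG, FG
  2-simplices (6): ABG, AFG, BEF, BEG, DEF, DFG

giving chain groups C_0 ≅ Z^6, C_1 ≅ Z^12, C_2 ≅ Z^6.

∂_1: C_1 → C_0 sends each edge [p,q] (with p < q) to q − p. For instance
  ∂EG = G − E.
The 6×12 boundary matrix has rank 5 and Smith normal form diag(1,1,1,1,1).

Boundary ∂_2: C_2 → C_1 sends each 2-simplex [p,q,r] to [q,r] − [p,r] + [p,q]. For instance
  ∂DEF = EF − DF + DE,
  ∂BEF = EF − BF + BE.
The 12×6 boundary matrix has rank 6 and Smith normal form diag(1,1,1,1,1,1).

From H_k ≅ ker(∂_k) / im(∂_{k+1}) we obtain:

  H_0: rank C_0 − rank ∂_1 = 6 − 5 = 1, and the invariant factors of ∂_1 are all 1, so H_0 ≅ Z.

H_0 = Z.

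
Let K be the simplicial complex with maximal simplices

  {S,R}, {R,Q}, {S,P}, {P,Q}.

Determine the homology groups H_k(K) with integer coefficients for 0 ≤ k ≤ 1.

Fix the vertex order P < Q < R < S and write every simplex with vertices in increasing order. Then dim K = 1 and the simplices of K are:

  0-simplices (4): P, Q, R, S
  1-simplices (4): PQ, PS, QR, RS

giving chain groups C_0 ≅ Z^4, C_1 ≅ Z^4.

∂_1: C_1 → C_0 maps an edge to its endpoints' difference, ∂[p,q] = q − p.
The resulting 4×4 matrix has rank 3, and its Smith normal form has invariant factors (1,1,1).

From H_k ≅ ker(∂_k) / im(∂_{k+1}) we obtain:

  H_0: rank C_0 − rank ∂_1 = 4 − 3 = 1, and the invariant factors of ∂_1 are all 1, so H_0 ≅ Z.
  H_1: rank ker ∂_1 − rank ∂_2 = (4 − 3) − 0 = 1, and there is no ∂_2, so H_1 ≅ Z.

As a check, the Euler characteristic is 4 − 4 = 0, which agrees with 1 − 1 = 0.

H_0 = Z,  H_1 = Z.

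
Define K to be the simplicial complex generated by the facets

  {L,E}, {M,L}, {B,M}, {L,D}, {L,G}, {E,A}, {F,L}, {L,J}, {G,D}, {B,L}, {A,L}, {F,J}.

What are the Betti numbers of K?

b_0 = 1, b_1 = 4.

We work with the vertex ordering A < B < D < E < F < G < J < L < M. The simplices of K, each written with vertices in increasing order, are:

  0-simplices (9): A, B, D, E, F, G, J, L, M
  1-simplices (12): AE, AL, BL, BM, DG, DL, EL, FJ, FL, GL, JL, LM

so the chain groups are C_0 ≅ Z^9, C_1 ≅ Z^12.

∂_1: C_1 → C_0 is given by ∂[p,q] = [q] − [p]. For instance
  ∂AE = E − A.
The resulting 9×12 matrix has rank 8, and its Smith normal form has invariant factors (1,1,1,1,1,1,1,1).

Computing H_k = (kernel of ∂_k) / (image of ∂_{k+1}):

  H_0: rank C_0 − rank ∂_1 = 9 − 8 = 1, and the invariant factors of ∂_1 are all 1, so H_0 ≅ Z.
  H_1: rank ker ∂_1 − rank ∂_2 = (12 − 8) − 0 = 4, and there is no ∂_2, so H_1 ≅ Z^4.

As a check, the Euler characteristic is 9 − 12 = -3, which agrees with 1 − 4 = -3.
(K is a triangulation of a wedge of 4 circles.)

Hence the Betti numbers are b_0 = 1, b_1 = 4.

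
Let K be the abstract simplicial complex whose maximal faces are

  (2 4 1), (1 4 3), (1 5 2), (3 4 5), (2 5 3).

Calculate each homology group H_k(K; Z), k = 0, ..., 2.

H_0 = Z,  H_1 = Z,  H_2 = 0.

K has 5 vertices, 10 edges, 5 triangles.
rank ∂_0 = 0, rank ∂_1 = 4 ⇒ b_0 = 5 − 0 − 4 = 1; all invariant factors of ∂_1 are 1 so no torsion. So H_0 = Z.
rank ∂_1 = 4, rank ∂_2 = 5 ⇒ b_1 = 10 − 4 − 5 = 1; all invariant factors of ∂_2 are 1 so no torsion. So H_1 = Z.
rank ∂_2 = 5, rank ∂_3 = 0 ⇒ b_2 = 5 − 5 − 0 = 0. So H_2 = 0.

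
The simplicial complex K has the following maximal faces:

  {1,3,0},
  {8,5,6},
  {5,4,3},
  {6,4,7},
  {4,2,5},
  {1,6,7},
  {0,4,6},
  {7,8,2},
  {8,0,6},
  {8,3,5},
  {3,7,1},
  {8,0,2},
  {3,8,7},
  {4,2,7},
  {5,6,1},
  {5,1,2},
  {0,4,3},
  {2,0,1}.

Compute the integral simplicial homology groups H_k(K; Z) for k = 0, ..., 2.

H_0 = Z,  H_1 = Z^2,  H_2 = Z.

We work with the vertex ordering 0 < 1 < 2 < 3 < 4 < 5 < 6 < 7 < 8. The simplices of K, each written with vertices in increasing order, are:

  0-simplices (9): [0], [1], [2], [3], [4], [5], [6], [7], [8]
  1-simplices (27): (27 of them)
  2-simplices (18): [0,1,2], [0,1,3], [0,2,8], [0,3,4], [0,4,6], [0,6,8], [1,2,5], [1,3,7], [1,5,6], [1,6,7], [2,4,5], [2,4,7], [2,7,8], [3,4,5], [3,5,8], [3,7,8], [4,6,7], [5,6,8]

giving chain groups C_0 ≅ Z^9, C_1 ≅ Z^27, C_2 ≅ Z^18.

Boundary ∂_1: C_1 → C_0 maps an edge to its endpoints' difference, ∂[p,q] = q − p. For instance
  ∂[6,7] = [7] − [6].
The resulting 9×27 matrix has rank 8, and its Smith normal form has invariant factors (1,1,1,1,1,1,1,1).

The boundary map ∂_2: C_2 → C_1 sends each 2-simplex [p,q,r] to [q,r] − [p,r] + [p,q]. For instance
  ∂[2,4,5] = [4,5] − [2,5] + [2,4],
  ∂[4,6,7] = [6,7] − [4,7] + [4,6].
The 27×18 boundary matrix has rank 17 and Smith normal form diag(1,1,1,1,1,1,1,1,1,1,1,1,1,1,1,1,1).

Now H_k = ker ∂_k / im ∂_{k+1}, so:

  H_0: rank C_0 − rank ∂_1 = 9 − 8 = 1, and the invariant factors of ∂_1 are all 1, so H_0 ≅ Z.
  H_1: rank ker ∂_1 − rank ∂_2 = (27 − 8) − 17 = 2, and the invariant factors of ∂_2 are all 1, so H_1 ≅ Z^2.
  H_2: rank ker ∂_2 − rank ∂_3 = (18 − 17) − 0 = 1, and there is no ∂_3, so H_2 ≅ Z.

(K is a triangulation of the torus T^2.)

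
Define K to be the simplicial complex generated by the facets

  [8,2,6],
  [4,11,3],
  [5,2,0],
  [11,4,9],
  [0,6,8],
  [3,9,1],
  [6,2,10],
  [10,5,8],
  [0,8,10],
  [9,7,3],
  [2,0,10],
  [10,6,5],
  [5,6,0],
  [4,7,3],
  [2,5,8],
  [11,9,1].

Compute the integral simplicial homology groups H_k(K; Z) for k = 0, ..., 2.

We work with the vertex ordering 0 < 1 < 2 < 3 < 4 < 5 < 6 < 7 < 8 < 9 < 10 < 11. The simplices of K, each written with vertices in increasing order, are:

  0-simplices (12): [0], [1], [2], [3], [4], [5], [6], [7], [8], [9], [10], [11]
  1-simplices (27): (27 of them)
  2-simplices (16): [0,2,5], [0,2,10], [0,5,6], [0,6,8], [0,8,10], [1,3,9], [1,9,11], [2,5,8], [2,6,8], [2,6,10], [3,4,7], [3,4,11], [3,7,9], [4,9,11], [5,6,10], [5,8,10]

giving chain groups C_0 ≅ Z^12, C_1 ≅ Z^27, C_2 ≅ Z^16.

The boundary map ∂_1: C_1 → C_0 is given by ∂[p,q] = [q] − [p].
This gives a 12×27 integer matrix of rank 10; reducing to Smith normal form yields diagonal entries (1,1,1,1,1,1,1,1,1,1).

The boundary map ∂_2: C_2 → C_1 acts by ∂[p,q,r] = [q,r] − [p,r] + [p,q]. For instance
  ∂[3,7,9] = [7,9] − [3,9] + [3,7],
  ∂[3,4,11] = [4,11] − [3,11] + [3,4].
The 27×16 boundary matrix has rank 16 and Smith normal form diag(1,1,1,1,1,1,1,1,1,1,1,1,1,1,1,2).

Reading off H_k = ker ∂_k / im ∂_{k+1}:

  H_0: rank C_0 − rank ∂_1 = 12 − 10 = 2, and the invariant factors of ∂_1 are all 1, so H_0 ≅ Z^2.
  H_1: rank ker ∂_1 − rank ∂_2 = (27 − 10) − 16 = 1, and ∂_2 has invariant factor 2 > 1, so H_1 ≅ Z ⊕ Z/2.
  H_2: rank ker ∂_2 − rank ∂_3 = (16 − 16) − 0 = 0, and there is no ∂_3, so H_2 ≅ 0.

As a check, the Euler characteristic is 12 − 27 + 16 = 1, which agrees with 2 − 1 + 0 = 1.
(K is a triangulation of the disjoint union of the cylinder S^1 x I and the real projective plane RP^2.)

H_0 ≅ Z^2,  H_1 ≅ Z ⊕ Z/2,  H_2 = 0.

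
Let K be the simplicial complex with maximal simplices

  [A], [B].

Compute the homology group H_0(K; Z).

Fix the vertex order A < B and write every simplex with vertices in increasing order. Then dim K = 0 and the simplices of K are:

  0-simplices (2): A, B

Hence C_0 ≅ Z^2.

From H_k ≅ ker(∂_k) / im(∂_{k+1}) we obtain:

  H_0: rank C_0 − rank ∂_1 = 2 − 0 = 2, and there is no ∂_1, so H_0 ≅ Z^2.

(K is a triangulation of a set of 2 points.)

H_0 ≅ Z^2.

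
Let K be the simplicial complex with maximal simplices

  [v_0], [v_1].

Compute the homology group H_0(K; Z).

H_0 ≅ Z^2.

Order the vertices as v_0 < v_1. Listing each simplex with vertices in this order, K has dimension 0 with simplices:

  0-simplices (2): [v_0], [v_1]

so the chain groups are C_0 ≅ Z^2.

Reading off H_k = ker ∂_k / im ∂_{k+1}:

  H_0: rank C_0 − rank ∂_1 = 2 − 0 = 2, and there is no ∂_1, so H_0 = Z^2.

(K is a triangulation of a set of 2 points.)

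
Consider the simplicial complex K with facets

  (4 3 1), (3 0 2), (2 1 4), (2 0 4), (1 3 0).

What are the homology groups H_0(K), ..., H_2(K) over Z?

H_0 = Z,  H_1 = Z,  H_2 = 0.

Order the vertices as 0 < 1 < 2 < 3 < 4. Listing each simplex with vertices in this order, K has dimension 2 with simplices:

  0-simplices (5): [0], [1], [2], [3], [4]
  1-simplices (10): [0,1], [0,2], [0,3], [0,4], [1,2], [1,3], [1,4], [2,3], [2,4], [3,4]
  2-simplices (5): [0,1,3], [0,2,3], [0,2,4], [1,2,4], [1,3,4]

giving chain groups C_0 ≅ Z^5, C_1 ≅ Z^10, C_2 ≅ Z^5.

The boundary map ∂_1: C_1 → C_0 sends each edge [p,q] (with p < q) to q − p. For instance
  ∂[1,3] = [3] − [1].
As a 5×10 matrix over Z this has rank 4, with invariant factors (1,1,1,1).

∂_2: C_2 → C_1 sends each 2-simplex [p,q,r] to [q,r] − [p,r] + [p,q]. For instance
  ∂[0,2,4] = [2,4] − [0,4] + [0,2],
  ∂[1,3,4] = [3,4] − [1,4] + [1,3].
The 10×5 boundary matrix has rank 5 and Smith normal form diag(1,1,1,1,1).

Now H_k = ker ∂_k / im ∂_{k+1}, so:

  H_0: rank C_0 − rank ∂_1 = 5 − 4 = 1, and the invariant factors of ∂_1 are all 1, so H_0 ≅ Z.
  H_1: rank ker ∂_1 − rank ∂_2 = (10 − 4) − 5 = 1, and the invariant factors of ∂_2 are all 1, so H_1 ≅ Z.
  H_2: rank ker ∂_2 − rank ∂_3 = (5 − 5) − 0 = 0, and there is no ∂_3, so H_2 ≅ 0.

As a check, the Euler characteristic is 5 − 10 + 5 = 0, which agrees with 1 − 1 + 0 = 0.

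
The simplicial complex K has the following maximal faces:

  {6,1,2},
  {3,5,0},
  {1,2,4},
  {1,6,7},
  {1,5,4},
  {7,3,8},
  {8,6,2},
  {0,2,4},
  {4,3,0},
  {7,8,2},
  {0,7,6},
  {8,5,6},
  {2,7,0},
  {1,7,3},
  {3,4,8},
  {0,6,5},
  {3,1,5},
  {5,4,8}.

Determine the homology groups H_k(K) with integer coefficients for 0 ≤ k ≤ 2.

H_0 = Z,  H_1 = Z ⊕ Z_2,  H_2 = 0.

Fix the vertex order 0 < 1 < 2 < 3 < 4 < 5 < 6 < 7 < 8 and write every simplex with vertices in increasing order. Then dim K = 2 and the simplices of K are:

  0-simplices (9): [0], [1], [2], [3], [4], [5], [6], [7], [8]
  1-simplices (27): (27 of them)
  2-simplices (18): [0,2,4], [0,2,7], [0,3,4], [0,3,5], [0,5,6], [0,6,7], [1,2,4], [1,2,6], [1,3,5], [1,3,7], [1,4,5], [1,6,7], [2,6,8], [2,7,8], [3,4,8], [3,7,8], [4,5,8], [5,6,8]

so the chain groups are C_0 ≅ Z^9, C_1 ≅ Z^27, C_2 ≅ Z^18.

Boundary ∂_1: C_1 → C_0 is given by ∂[p,q] = [q] − [p].
As a 9×27 matrix over Z this has rank 8, with invariant factors (1,1,1,1,1,1,1,1).

Boundary ∂_2: C_2 → C_1 sends each 2-simplex [p,q,r] to [q,r] − [p,r] + [p,q]. For instance
  ∂[1,4,5] = [4,5] − [1,5] + [1,4],
  ∂[0,6,7] = [6,7] − [0,7] + [0,6].
This gives a 27×18 integer matrix of rank 18; reducing to Smith normal form yields diagonal entries (1,1,1,1,1,1,1,1,1,1,1,1,1,1,1,1,1,2).

Reading off H_k = ker ∂_k / im ∂_{k+1}:

  H_0: rank C_0 − rank ∂_1 = 9 − 8 = 1, and the invariant factors of ∂_1 are all 1, so H_0 = Z.
  H_1: rank ker ∂_1 − rank ∂_2 = (27 − 8) − 18 = 1, and ∂_2 has invariant factor 2 > 1, so H_1 = Z ⊕ Z_2.
  H_2: rank ker ∂_2 − rank ∂_3 = (18 − 18) − 0 = 0, and there is no ∂_3, so H_2 = 0.

(K is a triangulation of the Klein bottle.)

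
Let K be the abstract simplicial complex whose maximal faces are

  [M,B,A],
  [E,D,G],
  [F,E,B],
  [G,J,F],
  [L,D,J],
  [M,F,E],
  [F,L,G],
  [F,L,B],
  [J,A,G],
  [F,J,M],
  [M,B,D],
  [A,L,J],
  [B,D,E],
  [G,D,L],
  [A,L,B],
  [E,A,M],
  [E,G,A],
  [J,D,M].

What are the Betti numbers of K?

Order the vertices as A < B < D < E < F < G < J < L < M. Listing each simplex with vertices in this order, K has dimension 2 with simplices:

  0-simplices (9): A, B, D, E, F, G, J, L, M
  1-simplices (27): AB, AE, AG, AJ, AL, AM, BD, BE, BF, BL, BM, DE, DG, DJ, DL, DM, EF, EG, EM, FG, FJ, FL, FM, GJ, GL, JL, JM
  2-simplices (18): ABL, ABM, AEG, AEM, AGJ, AJL, BDE, BDM, BEF, BFL, DEG, DGL, DJL, DJM, EFM, FGJ, FGL, FJM

so the chain groups are C_0 ≅ Z^9, C_1 ≅ Z^27, C_2 ≅ Z^18.

The boundary map ∂_1: C_1 → C_0 sends each edge [p,q] (with p < q) to q − p. For instance
  ∂FL = L − F.
The resulting 9×27 matrix has rank 8, and its Smith normal form has invariant factors (1,1,1,1,1,1,1,1).

∂_2: C_2 → C_1 acts by ∂[p,q,r] = [q,r] − [p,r] + [p,q]. For instance
  ∂FJM = JM − FM + FJ,
  ∂DEG = EG − DG + DE.
As a 27×18 matrix over Z this has rank 18, with invariant factors (1,1,1,1,1,1,1,1,1,1,1,1,1,1,1,1,1,2).

Reading off H_k = ker ∂_k / im ∂_{k+1}:

  H_0: rank C_0 − rank ∂_1 = 9 − 8 = 1, and the invariant factors of ∂_1 are all 1, so H_0 = Z.
  H_1: rank ker ∂_1 − rank ∂_2 = (27 − 8) − 18 = 1, and ∂_2 has invariant factor 2 > 1, so H_1 = Z ⊕ Z_2.
  H_2: rank ker ∂_2 − rank ∂_3 = (18 − 18) − 0 = 0, and there is no ∂_3, so H_2 = 0.

Hence the Betti numbers are b_0 = 1, b_1 = 1, b_2 = 0.

b_0 = 1, b_1 = 1, b_2 = 0.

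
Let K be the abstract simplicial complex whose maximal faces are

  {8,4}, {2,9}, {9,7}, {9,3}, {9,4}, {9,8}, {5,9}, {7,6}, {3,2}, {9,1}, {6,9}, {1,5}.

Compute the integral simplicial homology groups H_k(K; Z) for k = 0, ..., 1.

H_0 ≅ Z,  H_1 ≅ Z^4.

Take the total order 1 < 2 < 3 < 4 < 5 < 6 < 7 < 8 < 9 on the vertex set. Then K (dimension 1) consists of the simplices:

  0-simplices (9): [1], [2], [3], [4], [5], [6], [7], [8], [9]
  1-simplices (12): [1,5], [1,9], [2,3], [2,9], [3,9], [4,8], [4,9], [5,9], [6,7], [6,9], [7,9], [8,9]

giving chain groups C_0 ≅ Z^9, C_1 ≅ Z^12.

∂_1: C_1 → C_0 sends each edge [p,q] (with p < q) to q − p.
The 9×12 boundary matrix has rank 8 and Smith normal form diag(1,1,1,1,1,1,1,1).

Computing H_k = (kernel of ∂_k) / (image of ∂_{k+1}):

  H_0: rank C_0 − rank ∂_1 = 9 − 8 = 1, and the invariant factors of ∂_1 are all 1, so H_0 = Z.
  H_1: rank ker ∂_1 − rank ∂_2 = (12 − 8) − 0 = 4, and there is no ∂_2, so H_1 = Z^4.

As a check, the Euler characteristic is 9 − 12 = -3, which agrees with 1 − 4 = -3.
(K is a triangulation of a wedge of 4 circles.)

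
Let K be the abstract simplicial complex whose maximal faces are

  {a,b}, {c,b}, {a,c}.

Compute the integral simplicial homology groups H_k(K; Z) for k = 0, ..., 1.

Order the vertices as a < b < c. Listing each simplex with vertices in this order, K has dimension 1 with simplices:

  0-simplices (3): a, b, c
  1-simplices (3): ab, ac, bc

Hence C_0 ≅ Z^3, C_1 ≅ Z^3.

The boundary map ∂_1: C_1 → C_0 maps an edge to its endpoints' difference, ∂[p,q] = q − p.
The resulting 3×3 matrix has rank 2, and its Smith normal form has invariant factors (1,1).

From H_k ≅ ker(∂_k) / im(∂_{k+1}) we obtain:

  H_0: rank C_0 − rank ∂_1 = 3 − 2 = 1, and the invariant factors of ∂_1 are all 1, so H_0 = Z.
  H_1: rank ker ∂_1 − rank ∂_2 = (3 − 2) − 0 = 1, and there is no ∂_2, so H_1 = Z.

As a check, the Euler characteristic is 3 − 3 = 0, which agrees with 1 − 1 = 0.
(K is a triangulation of the circle S^1.)

H_0 = Z,  H_1 = Z.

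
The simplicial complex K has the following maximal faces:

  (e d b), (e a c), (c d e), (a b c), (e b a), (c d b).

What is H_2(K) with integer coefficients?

H_2 = Z.

Order the vertices as a < b < c < d < e. Listing each simplex with vertices in this order, K has dimension 2 with simplices:

  0-simplices (5): a, b, c, d, e
  1-simplices (9): ab, ac, ae, bc, bd, be, cd, ce, de
  2-simplices (6): abc, abe, ace, bcd, bde, cde

giving chain groups C_0 ≅ Z^5, C_1 ≅ Z^9, C_2 ≅ Z^6.

Boundary ∂_1: C_1 → C_0 maps an edge to its endpoints' difference, ∂[p,q] = q − p.
As a 5×9 matrix over Z this has rank 4, with invariant factors (1,1,1,1).

The boundary map ∂_2: C_2 → C_1 maps a triangle to the signed sum of its edges. For instance
  ∂abc = bc − ac + ab,
  ∂ace = ce − ae + ac.
As a 9×6 matrix over Z this has rank 5, with invariant factors (1,1,1,1,1).

Computing H_k = (kernel of ∂_k) / (image of ∂_{k+1}):

  H_2: rank ker ∂_2 − rank ∂_3 = (6 − 5) − 0 = 1, and there is no ∂_3, so H_2 ≅ Z.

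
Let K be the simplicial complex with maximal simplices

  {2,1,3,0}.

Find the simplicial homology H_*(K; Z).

K has 4 vertices, 6 edges, 4 triangles, 1 3-simplex.
rank ∂_0 = 0, rank ∂_1 = 3 ⇒ b_0 = 4 − 0 − 3 = 1; all invariant factors of ∂_1 are 1 so no torsion. So H_0 ≅ Z.
rank ∂_1 = 3, rank ∂_2 = 3 ⇒ b_1 = 6 − 3 − 3 = 0; all invariant factors of ∂_2 are 1 so no torsion. So H_1 ≅ 0.
rank ∂_2 = 3, rank ∂_3 = 1 ⇒ b_2 = 4 − 3 − 1 = 0; all invariant factors of ∂_3 are 1 so no torsion. So H_2 ≅ 0.
rank ∂_3 = 1, rank ∂_4 = 0 ⇒ b_3 = 1 − 1 − 0 = 0. So H_3 ≅ 0.

H_0 ≅ Z,  H_1 = 0,  H_2 = 0,  H_3 = 0.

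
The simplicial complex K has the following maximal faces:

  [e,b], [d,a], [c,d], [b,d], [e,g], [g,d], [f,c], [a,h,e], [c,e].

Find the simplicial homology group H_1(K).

We work with the vertex ordering a < b < c < d < e < f < g < h. The simplices of K, each written with vertices in increasing order, are:

  0-simplices (8): a, b, c, d, e, f, g, h
  1-simplices (11): ad, ae, ah, bd, be, cd, ce, cf, dg, eg, eh
  2-simplices (1): aeh

giving chain groups C_0 ≅ Z^8, C_1 ≅ Z^11, C_2 ≅ Z^1.

Boundary ∂_1: C_1 → C_0 maps an edge to its endpoints' difference, ∂[p,q] = q − p.
As a 8×11 matrix over Z this has rank 7, with invariant factors (1,1,1,1,1,1,1).

∂_2: C_2 → C_1 sends each 2-simplex [p,q,r] to [q,r] − [p,r] + [p,q]. For instance
  ∂aeh = eh − ah + ae.
The resulting 11×1 matrix has rank 1, and its Smith normal form has invariant factors (1).

Now H_k = ker ∂_k / im ∂_{k+1}, so:

  H_1: rank ker ∂_1 − rank ∂_2 = (11 − 7) − 1 = 3, and the invariant factors of ∂_2 are all 1, so H_1 = Z^3.

H_1 ≅ Z^3.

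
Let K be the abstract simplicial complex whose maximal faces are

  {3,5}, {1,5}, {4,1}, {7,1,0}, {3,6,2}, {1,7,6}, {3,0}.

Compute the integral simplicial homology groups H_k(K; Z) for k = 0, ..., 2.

H_0 = Z,  H_1 = Z^2,  H_2 = 0.

Order the vertices as 0 < 1 < 2 < 3 < 4 < 5 < 6 < 7. Listing each simplex with vertices in this order, K has dimension 2 with simplices:

  0-simplices (8): [0], [1], [2], [3], [4], [5], [6], [7]
  1-simplices (12): [0,1], [0,3], [0,7], [1,4], [1,5], [1,6], [1,7], [2,3], [2,6], [3,5], [3,6], [6,7]
  2-simplices (3): [0,1,7], [1,6,7], [2,3,6]

Hence C_0 ≅ Z^8, C_1 ≅ Z^12, C_2 ≅ Z^3.

∂_1: C_1 → C_0 is given by ∂[p,q] = [q] − [p].
The 8×12 boundary matrix has rank 7 and Smith normal form diag(1,1,1,1,1,1,1).

Boundary ∂_2: C_2 → C_1 maps a triangle to the signed sum of its edges. For instance
  ∂[1,6,7] = [6,7] − [1,7] + [1,6],
  ∂[0,1,7] = [1,7] − [0,7] + [0,1].
As a 12×3 matrix over Z this has rank 3, with invariant factors (1,1,1).

Reading off H_k = ker ∂_k / im ∂_{k+1}:

  H_0: rank C_0 − rank ∂_1 = 8 − 7 = 1, and the invariant factors of ∂_1 are all 1, so H_0 ≅ Z.
  H_1: rank ker ∂_1 − rank ∂_2 = (12 − 7) − 3 = 2, and the invariant factors of ∂_2 are all 1, so H_1 ≅ Z^2.
  H_2: rank ker ∂_2 − rank ∂_3 = (3 − 3) − 0 = 0, and there is no ∂_3, so H_2 ≅ 0.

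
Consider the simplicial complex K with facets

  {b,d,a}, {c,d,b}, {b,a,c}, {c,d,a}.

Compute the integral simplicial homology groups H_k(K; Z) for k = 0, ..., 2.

H_0 = Z,  H_1 = 0,  H_2 = Z.

Fix the vertex order a < b < c < d and write every simplex with vertices in increasing order. Then dim K = 2 and the simplices of K are:

  0-simplices (4): a, b, c, d
  1-simplices (6): ab, ac, ad, bc, bd, cd
  2-simplices (4): abc, abd, acd, bcd

giving chain groups C_0 ≅ Z^4, C_1 ≅ Z^6, C_2 ≅ Z^4.

The boundary map ∂_1: C_1 → C_0 sends each edge [p,q] (with p < q) to q − p.
As a 4×6 matrix over Z this has rank 3, with invariant factors (1,1,1).

The boundary map ∂_2: C_2 → C_1 acts by ∂[p,q,r] = [q,r] − [p,r] + [p,q]. For instance
  ∂acd = cd − ad + ac,
  ∂abd = bd − ad + ab.
This gives a 6×4 integer matrix of rank 3; reducing to Smith normal form yields diagonal entries (1,1,1).

Reading off H_k = ker ∂_k / im ∂_{k+1}:

  H_0: rank C_0 − rank ∂_1 = 4 − 3 = 1, and the invariant factors of ∂_1 are all 1, so H_0 = Z.
  H_1: rank ker ∂_1 − rank ∂_2 = (6 − 3) − 3 = 0, and the invariant factors of ∂_2 are all 1, so H_1 = 0.
  H_2: rank ker ∂_2 − rank ∂_3 = (4 − 3) − 0 = 1, and there is no ∂_3, so H_2 = Z.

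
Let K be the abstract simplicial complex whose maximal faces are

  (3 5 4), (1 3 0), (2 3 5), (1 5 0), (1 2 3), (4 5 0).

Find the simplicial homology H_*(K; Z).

Take the total order 0 < 1 < 2 < 3 < 4 < 5 on the vertex set. Then K (dimension 2) consists of the simplices:

  0-simplices (6): [0], [1], [2], [3], [4], [5]
  1-simplices (12): [0,1], [0,3], [0,4], [0,5], [1,2], [1,3], [1,5], [2,3], [2,5], [3,4], [3,5], [4,5]
  2-simplices (6): [0,1,3], [0,1,5], [0,4,5], [1,2,3], [2,3,5], [3,4,5]

Hence C_0 ≅ Z^6, C_1 ≅ Z^12, C_2 ≅ Z^6.

Boundary ∂_1: C_1 → C_0 sends each edge [p,q] (with p < q) to q − p.
The resulting 6×12 matrix has rank 5, and its Smith normal form has invariant factors (1,1,1,1,1).

The boundary map ∂_2: C_2 → C_1 acts by ∂[p,q,r] = [q,r] − [p,r] + [p,q]. For instance
  ∂[0,1,5] = [1,5] − [0,5] + [0,1],
  ∂[1,2,3] = [2,3] − [1,3] + [1,2].
This gives a 12×6 integer matrix of rank 6; reducing to Smith normal form yields diagonal entries (1,1,1,1,1,1).

Computing H_k = (kernel of ∂_k) / (image of ∂_{k+1}):

  H_0: rank C_0 − rank ∂_1 = 6 − 5 = 1, and the invariant factors of ∂_1 are all 1, so H_0 = Z.
  H_1: rank ker ∂_1 − rank ∂_2 = (12 − 5) − 6 = 1, and the invariant factors of ∂_2 are all 1, so H_1 = Z.
  H_2: rank ker ∂_2 − rank ∂_3 = (6 − 6) − 0 = 0, and there is no ∂_3, so H_2 = 0.

As a check, the Euler characteristic is 6 − 12 + 6 = 0, which agrees with 1 − 1 + 0 = 0.

H_0 = Z,  H_1 = Z,  H_2 = 0.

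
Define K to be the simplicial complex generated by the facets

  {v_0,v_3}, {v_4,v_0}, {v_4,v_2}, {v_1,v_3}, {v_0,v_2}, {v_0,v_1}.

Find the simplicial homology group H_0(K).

H_0 = Z.

Fix the vertex order v_0 < v_1 < v_2 < v_3 < v_4 and write every simplex with vertices in increasing order. Then dim K = 1 and the simplices of K are:

  0-simplices (5): [v_0], [v_1], [v_2], [v_3], [v_4]
  1-simplices (6): [v_0,v_1], [v_0,v_2], [v_0,v_3], [v_0,v_4], [v_1,v_3], [v_2,v_4]

Hence C_0 ≅ Z^5, C_1 ≅ Z^6.

Boundary ∂_1: C_1 → C_0 is given by ∂[p,q] = [q] − [p].
The resulting 5×6 matrix has rank 4, and its Smith normal form has invariant factors (1,1,1,1).

From H_k ≅ ker(∂_k) / im(∂_{k+1}) we obtain:

  H_0: rank C_0 − rank ∂_1 = 5 − 4 = 1, and the invariant factors of ∂_1 are all 1, so H_0 = Z.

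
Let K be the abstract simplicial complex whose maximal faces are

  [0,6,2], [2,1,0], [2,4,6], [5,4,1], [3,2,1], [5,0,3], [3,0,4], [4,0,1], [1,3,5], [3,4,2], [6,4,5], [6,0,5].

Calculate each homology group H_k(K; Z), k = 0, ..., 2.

H_0 = Z,  H_1 = Z/2,  H_2 = 0.

Take the total order 0 < 1 < 2 < 3 < 4 < 5 < 6 on the vertex set. Then K (dimension 2) consists of the simplices:

  0-simplices (7): [0], [1], [2], [3], [4], [5], [6]
  1-simplices (18): [0,1], [0,2], [0,3], [0,4], [0,5], [0,6], [1,2], [1,3], [1,4], [1,5], [2,3], [2,4], [2,6], [3,4], [3,5], [4,5], [4,6], [5,6]
  2-simplices (12): [0,1,2], [0,1,4], [0,2,6], [0,3,4], [0,3,5], [0,5,6], [1,2,3], [1,3,5], [1,4,5], [2,3,4], [2,4,6], [4,5,6]

so the chain groups are C_0 ≅ Z^7, C_1 ≅ Z^18, C_2 ≅ Z^12.

The boundary map ∂_1: C_1 → C_0 maps an edge to its endpoints' difference, ∂[p,q] = q − p. For instance
  ∂[0,5] = [5] − [0].
The resulting 7×18 matrix has rank 6, and its Smith normal form has invariant factors (1,1,1,1,1,1).

∂_2: C_2 → C_1 maps a triangle to the signed sum of its edges. For instance
  ∂[0,3,4] = [3,4] − [0,4] + [0,3],
  ∂[0,5,6] = [5,6] − [0,6] + [0,5].
As a 18×12 matrix over Z this has rank 12, with invariant factors (1,1,1,1,1,1,1,1,1,1,1,2).

From H_k ≅ ker(∂_k) / im(∂_{k+1}) we obtain:

  H_0: rank C_0 − rank ∂_1 = 7 − 6 = 1, and the invariant factors of ∂_1 are all 1, so H_0 = Z.
  H_1: rank ker ∂_1 − rank ∂_2 = (18 − 6) − 12 = 0, and ∂_2 has invariant factor 2 > 1, so H_1 = Z/2.
  H_2: rank ker ∂_2 − rank ∂_3 = (12 − 12) − 0 = 0, and there is no ∂_3, so H_2 = 0.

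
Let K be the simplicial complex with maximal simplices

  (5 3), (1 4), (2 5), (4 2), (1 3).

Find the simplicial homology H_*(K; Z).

K has 5 vertices, 5 edges.
rank ∂_0 = 0, rank ∂_1 = 4 ⇒ b_0 = 5 − 0 − 4 = 1; all invariant factors of ∂_1 are 1 so no torsion. So H_0 ≅ Z.
rank ∂_1 = 4, rank ∂_2 = 0 ⇒ b_1 = 5 − 4 − 0 = 1. So H_1 ≅ Z.

H_0 ≅ Z,  H_1 ≅ Z.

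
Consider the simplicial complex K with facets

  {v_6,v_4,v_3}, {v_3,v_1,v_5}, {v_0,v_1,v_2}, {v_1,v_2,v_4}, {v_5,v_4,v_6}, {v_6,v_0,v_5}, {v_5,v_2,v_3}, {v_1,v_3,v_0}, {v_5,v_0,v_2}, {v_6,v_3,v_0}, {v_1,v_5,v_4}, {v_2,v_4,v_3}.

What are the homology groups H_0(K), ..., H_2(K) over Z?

H_0 ≅ Z,  H_1 ≅ Z/2Z,  H_2 = 0.

Take the total order v_0 < v_1 < v_2 < v_3 < v_4 < v_5 < v_6 on the vertex set. Then K (dimension 2) consists of the simplices:

  0-simplices (7): [v_0], [v_1], [v_2], [v_3], [v_4], [v_5], [v_6]
  1-simplices (18): (18 of them)
  2-simplices (12): (12 of them)

giving chain groups C_0 ≅ Z^7, C_1 ≅ Z^18, C_2 ≅ Z^12.

Boundary ∂_1: C_1 → C_0 maps an edge to its endpoints' difference, ∂[p,q] = q − p. For instance
  ∂[v_2,v_4] = [v_4] − [v_2].
This gives a 7×18 integer matrix of rank 6; reducing to Smith normal form yields diagonal entries (1,1,1,1,1,1).

∂_2: C_2 → C_1 sends each 2-simplex [p,q,r] to [q,r] − [p,r] + [p,q]. For instance
  ∂[v_1,v_3,v_5] = [v_3,v_5] − [v_1,v_5] + [v_1,v_3],
  ∂[v_0,v_5,v_6] = [v_5,v_6] − [v_0,v_6] + [v_0,v_5].
The 18×12 boundary matrix has rank 12 and Smith normal form diag(1,1,1,1,1,1,1,1,1,1,1,2).

Now H_k = ker ∂_k / im ∂_{k+1}, so:

  H_0: rank C_0 − rank ∂_1 = 7 − 6 = 1, and the invariant factors of ∂_1 are all 1, so H_0 ≅ Z.
  H_1: rank ker ∂_1 − rank ∂_2 = (18 − 6) − 12 = 0, and ∂_2 has invariant factor 2 > 1, so H_1 ≅ Z/2Z.
  H_2: rank ker ∂_2 − rank ∂_3 = (12 − 12) − 0 = 0, and there is no ∂_3, so H_2 ≅ 0.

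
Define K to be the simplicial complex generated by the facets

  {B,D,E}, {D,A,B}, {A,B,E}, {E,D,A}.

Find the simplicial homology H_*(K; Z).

H_0 ≅ Z,  H_1 = 0,  H_2 ≅ Z.

Take the total order A < B < D < E on the vertex set. Then K (dimension 2) consists of the simplices:

  0-simplices (4): A, B, D, E
  1-simplices (6): AB, AD, AE, BD, BE, DE
  2-simplices (4): ABD, ABE, ADE, BDE

giving chain groups C_0 ≅ Z^4, C_1 ≅ Z^6, C_2 ≅ Z^4.

∂_1: C_1 → C_0 is given by ∂[p,q] = [q] − [p].
The resulting 4×6 matrix has rank 3, and its Smith normal form has invariant factors (1,1,1).

∂_2: C_2 → C_1 sends each 2-simplex [p,q,r] to [q,r] − [p,r] + [p,q]. For instance
  ∂ABE = BE − AE + AB,
  ∂ADE = DE − AE + AD.
The resulting 6×4 matrix has rank 3, and its Smith normal form has invariant factors (1,1,1).

From H_k ≅ ker(∂_k) / im(∂_{k+1}) we obtain:

  H_0: rank C_0 − rank ∂_1 = 4 − 3 = 1, and the invariant factors of ∂_1 are all 1, so H_0 ≅ Z.
  H_1: rank ker ∂_1 − rank ∂_2 = (6 − 3) − 3 = 0, and the invariant factors of ∂_2 are all 1, so H_1 ≅ 0.
  H_2: rank ker ∂_2 − rank ∂_3 = (4 − 3) − 0 = 1, and there is no ∂_3, so H_2 ≅ Z.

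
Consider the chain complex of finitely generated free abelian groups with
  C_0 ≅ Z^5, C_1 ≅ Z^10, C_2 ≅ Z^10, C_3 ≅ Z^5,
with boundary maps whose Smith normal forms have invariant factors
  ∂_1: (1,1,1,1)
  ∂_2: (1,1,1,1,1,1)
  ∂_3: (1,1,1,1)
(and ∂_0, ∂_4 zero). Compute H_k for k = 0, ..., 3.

H_0: b_0 = 5 − 0 − 4 = 1; torsion from ∂_1 factors > 1: none. So H_0 ≅ Z.
H_1: b_1 = 10 − 4 − 6 = 0; torsion from ∂_2 factors > 1: none. So H_1 ≅ 0.
H_2: b_2 = 10 − 6 − 4 = 0; torsion from ∂_3 factors > 1: none. So H_2 ≅ 0.
H_3: b_3 = 5 − 4 − 0 = 1; torsion from ∂_4 factors > 1: none. So H_3 ≅ Z.

H_0 ≅ Z,  H_1 = 0,  H_2 = 0,  H_3 ≅ Z.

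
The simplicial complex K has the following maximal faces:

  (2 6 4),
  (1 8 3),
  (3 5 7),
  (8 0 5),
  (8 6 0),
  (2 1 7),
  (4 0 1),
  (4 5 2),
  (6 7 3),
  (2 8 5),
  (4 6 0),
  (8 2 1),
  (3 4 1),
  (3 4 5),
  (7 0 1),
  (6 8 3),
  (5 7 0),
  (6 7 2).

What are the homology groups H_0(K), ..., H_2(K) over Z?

K has 9 vertices, 27 edges, 18 triangles.
rank ∂_0 = 0, rank ∂_1 = 8 ⇒ b_0 = 9 − 0 − 8 = 1; all invariant factors of ∂_1 are 1 so no torsion. So H_0 ≅ Z.
rank ∂_1 = 8, rank ∂_2 = 17 ⇒ b_1 = 27 − 8 − 17 = 2; all invariant factors of ∂_2 are 1 so no torsion. So H_1 ≅ Z^2.
rank ∂_2 = 17, rank ∂_3 = 0 ⇒ b_2 = 18 − 17 − 0 = 1. So H_2 ≅ Z.

H_0 = Z,  H_1 = Z^2,  H_2 = Z.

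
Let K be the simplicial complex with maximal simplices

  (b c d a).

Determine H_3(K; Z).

Fix the vertex order a < b < c < d and write every simplex with vertices in increasing order. Then dim K = 3 and the simplices of K are:

  0-simplices (4): a, b, c, d
  1-simplices (6): ab, ac, ad, bc, bd, cd
  2-simplices (4): abc, abd, acd, bcd
  3-simplices (1): abcd

giving chain groups C_0 ≅ Z^4, C_1 ≅ Z^6, C_2 ≅ Z^4, C_3 ≅ Z^1.

∂_1: C_1 → C_0 maps an edge to its endpoints' difference, ∂[p,q] = q − p. For instance
  ∂ad = d − a.
As a 4×6 matrix over Z this has rank 3, with invariant factors (1,1,1).

∂_2: C_2 → C_1 sends each 2-simplex [p,q,r] to [q,r] − [p,r] + [p,q]. For instance
  ∂acd = cd − ad + ac,
  ∂abd = bd − ad + ab.
The 6×4 boundary matrix has rank 3 and Smith normal form diag(1,1,1).

The boundary map ∂_3: C_3 → C_2 sends each 3-simplex σ to the alternating sum Σ_i (−1)^i (σ with its i-th vertex removed). For instance
  ∂abcd = bcd − acd + abd − abc.
This gives a 4×1 integer matrix of rank 1; reducing to Smith normal form yields diagonal entries (1).

From H_k ≅ ker(∂_k) / im(∂_{k+1}) we obtain:

  H_3: rank ker ∂_3 − rank ∂_4 = (1 − 1) − 0 = 0, and there is no ∂_4, so H_3 ≅ 0.

H_3 ≅ 0.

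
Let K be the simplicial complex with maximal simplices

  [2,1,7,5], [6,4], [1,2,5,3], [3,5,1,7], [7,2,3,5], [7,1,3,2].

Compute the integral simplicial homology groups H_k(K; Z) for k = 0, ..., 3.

H_0 = Z^2,  H_1 = 0,  H_2 = 0,  H_3 = Z.

K has 7 vertices, 11 edges, 10 triangles, 5 3-simplices.
rank ∂_0 = 0, rank ∂_1 = 5 ⇒ b_0 = 7 − 0 − 5 = 2; all invariant factors of ∂_1 are 1 so no torsion. So H_0 = Z^2.
rank ∂_1 = 5, rank ∂_2 = 6 ⇒ b_1 = 11 − 5 − 6 = 0; all invariant factors of ∂_2 are 1 so no torsion. So H_1 = 0.
rank ∂_2 = 6, rank ∂_3 = 4 ⇒ b_2 = 10 − 6 − 4 = 0; all invariant factors of ∂_3 are 1 so no torsion. So H_2 = 0.
rank ∂_3 = 4, rank ∂_4 = 0 ⇒ b_3 = 5 − 4 − 0 = 1. So H_3 = Z.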